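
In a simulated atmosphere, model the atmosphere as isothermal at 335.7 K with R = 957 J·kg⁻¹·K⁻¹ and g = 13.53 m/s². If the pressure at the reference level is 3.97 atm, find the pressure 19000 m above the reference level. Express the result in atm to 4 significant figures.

Scale height: H = RT/g = 957 × 335.7 / 13.53 = 23745 m.
Barometric formula: P = P₀ exp(−z/H).
z/H = 19000/23745 = 0.80017; exp(−0.80017) = 0.44925.
P = 3.97 × 0.44925 = 1.7835 atm.

P ≈ 1.784 atm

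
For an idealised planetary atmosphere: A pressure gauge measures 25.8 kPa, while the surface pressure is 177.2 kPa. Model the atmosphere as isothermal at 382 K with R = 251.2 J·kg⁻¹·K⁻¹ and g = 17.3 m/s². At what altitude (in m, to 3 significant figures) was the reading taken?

Scale height: H = RT/g = 251.2 × 382 / 17.3 = 5546.7 m.
Invert the barometric formula: z = H ln(P₀/P).
P₀/P = 177.2/25.8 = 6.8682; ln(6.8682) = 1.9269.
z = 5546.7 × 1.9269 = 10688 m.

z ≈ 10700 m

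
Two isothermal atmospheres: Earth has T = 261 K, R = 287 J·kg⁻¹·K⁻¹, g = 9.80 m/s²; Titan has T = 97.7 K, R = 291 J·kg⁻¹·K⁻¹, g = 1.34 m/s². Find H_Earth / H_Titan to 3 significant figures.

H_Earth/H_Titan ≈ 0.360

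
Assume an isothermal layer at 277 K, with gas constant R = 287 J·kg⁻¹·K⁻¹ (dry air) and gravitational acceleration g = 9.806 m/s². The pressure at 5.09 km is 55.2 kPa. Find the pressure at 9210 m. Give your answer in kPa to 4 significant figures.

P ≈ 33.21 kPa

Scale height: H = RT/g = 287 × 277 / 9.806 = 8107.2 m.
Between two levels, P₂ = P₁ exp(−Δz/H) with Δz = z₂ − z₁.
Δz = 9210.0 − 5090.0 = 4120.0 m; Δz/H = 4120.0/8107.2 = 0.50819.
P₂ = 55.2 × exp(−0.50819) = 55.2 × 0.60158 = 33.207 kPa.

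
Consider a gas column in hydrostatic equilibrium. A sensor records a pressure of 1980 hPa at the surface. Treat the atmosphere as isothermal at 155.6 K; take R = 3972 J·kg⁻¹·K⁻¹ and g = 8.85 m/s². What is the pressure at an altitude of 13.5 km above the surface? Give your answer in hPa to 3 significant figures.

P ≈ 1630 hPa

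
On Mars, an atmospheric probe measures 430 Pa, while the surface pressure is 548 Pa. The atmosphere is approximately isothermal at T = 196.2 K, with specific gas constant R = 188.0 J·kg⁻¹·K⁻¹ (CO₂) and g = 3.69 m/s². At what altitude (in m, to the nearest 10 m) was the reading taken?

Scale height: H = RT/g = 188.0 × 196.2 / 3.69 = 9996.1 m.
Invert the barometric formula: z = H ln(P₀/P).
P₀/P = 548/430 = 1.2744; ln(1.2744) = 0.24248.
z = 9996.1 × 0.24248 = 2423.9 m.

z ≈ 2420 m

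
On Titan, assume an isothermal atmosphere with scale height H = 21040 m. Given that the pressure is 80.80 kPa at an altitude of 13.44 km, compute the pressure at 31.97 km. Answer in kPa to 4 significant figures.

P ≈ 33.49 kPa

Between two levels, P₂ = P₁ exp(−Δz/H) with Δz = z₂ − z₁.
Δz = 31970 − 13440 = 18530 m; Δz/H = 18530/21040 = 0.88070.
P₂ = 80.80 × exp(−0.88070) = 80.80 × 0.41449 = 33.491 kPa.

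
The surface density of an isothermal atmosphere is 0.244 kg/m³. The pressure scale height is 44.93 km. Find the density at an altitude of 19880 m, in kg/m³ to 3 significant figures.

ρ ≈ 0.157 kg/m³

In an isothermal atmosphere, density decays like pressure: ρ = ρ₀ exp(−z/H).
z/H = 19880/44930 = 0.44247; exp(−0.44247) = 0.64245.
ρ = 0.244 × 0.64245 = 0.15676 kg/m³.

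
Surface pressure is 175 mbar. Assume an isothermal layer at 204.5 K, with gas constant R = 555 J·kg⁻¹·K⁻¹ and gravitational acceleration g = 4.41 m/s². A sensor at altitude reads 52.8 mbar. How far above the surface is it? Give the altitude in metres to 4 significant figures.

z ≈ 30840 m

Scale height: H = RT/g = 555 × 204.5 / 4.41 = 25736 m.
Invert the barometric formula: z = H ln(P₀/P).
P₀/P = 175/52.8 = 3.3144; ln(3.3144) = 1.1983.
z = 25736 × 1.1983 = 30839 m.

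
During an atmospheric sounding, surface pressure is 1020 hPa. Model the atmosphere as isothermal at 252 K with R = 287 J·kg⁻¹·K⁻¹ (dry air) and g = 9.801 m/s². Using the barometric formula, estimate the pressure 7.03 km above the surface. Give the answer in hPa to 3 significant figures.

Scale height: H = RT/g = 287 × 252 / 9.801 = 7379.2 m.
Barometric formula: P = P₀ exp(−z/H).
z/H = 7030.0/7379.2 = 0.95268; exp(−0.95268) = 0.38571.
P = 1020 × 0.38571 = 393.42 hPa.

P ≈ 393 hPa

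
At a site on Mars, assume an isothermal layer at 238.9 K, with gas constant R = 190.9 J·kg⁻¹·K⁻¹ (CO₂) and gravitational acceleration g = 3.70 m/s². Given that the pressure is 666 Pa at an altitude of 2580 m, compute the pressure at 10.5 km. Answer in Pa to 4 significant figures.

Scale height: H = RT/g = 190.9 × 238.9 / 3.70 = 12326 m.
Between two levels, P₂ = P₁ exp(−Δz/H) with Δz = z₂ − z₁.
Δz = 10500 − 2580.0 = 7920.0 m; Δz/H = 7920.0/12326 = 0.64254.
P₂ = 666 × exp(−0.64254) = 666 × 0.52595 = 350.28 Pa.

P ≈ 350.3 Pa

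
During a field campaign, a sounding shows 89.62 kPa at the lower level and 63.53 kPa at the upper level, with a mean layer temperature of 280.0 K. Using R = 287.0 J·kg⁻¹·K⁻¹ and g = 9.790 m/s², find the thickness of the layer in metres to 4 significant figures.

Hypsometric equation: Δz = (R T̄/g) ln(P₁/P₂).
R T̄/g = 287.0 × 280.0 / 9.790 = 8208.4 m.
ln(89.62/63.53) = ln(1.4107) = 0.34409.
Δz = 8208.4 × 0.34409 = 2824.4 m.

Δz ≈ 2824 m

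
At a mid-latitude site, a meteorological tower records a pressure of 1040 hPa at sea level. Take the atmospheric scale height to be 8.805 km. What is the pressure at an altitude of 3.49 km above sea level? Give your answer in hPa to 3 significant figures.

Barometric formula: P = P₀ exp(−z/H).
z/H = 3490.0/8805.0 = 0.39637; exp(−0.39637) = 0.67276.
P = 1040 × 0.67276 = 699.67 hPa.

P ≈ 700 hPa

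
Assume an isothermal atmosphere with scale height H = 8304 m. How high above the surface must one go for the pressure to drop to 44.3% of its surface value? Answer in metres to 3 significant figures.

z ≈ 6760 m

Set P/P₀ = exp(−z/H) = 0.443, so z = −H ln(0.443).
−ln(0.443) = 0.81419; z = 8304.0 × 0.81419 = 6761.0 m.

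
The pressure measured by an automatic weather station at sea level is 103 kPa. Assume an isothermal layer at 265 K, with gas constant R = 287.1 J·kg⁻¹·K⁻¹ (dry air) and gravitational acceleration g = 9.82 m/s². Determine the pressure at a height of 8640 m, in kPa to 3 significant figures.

P ≈ 33.8 kPa

Scale height: H = RT/g = 287.1 × 265 / 9.82 = 7747.6 m.
Barometric formula: P = P₀ exp(−z/H).
z/H = 8640.0/7747.6 = 1.1152; exp(−1.1152) = 0.32785.
P = 103 × 0.32785 = 33.769 kPa.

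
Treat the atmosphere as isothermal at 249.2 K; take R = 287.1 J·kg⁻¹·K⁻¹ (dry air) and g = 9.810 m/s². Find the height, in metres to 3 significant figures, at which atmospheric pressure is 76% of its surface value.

Scale height: H = RT/g = 287.1 × 249.2 / 9.810 = 7293.1 m.
Set P/P₀ = exp(−z/H) = 0.76, so z = −H ln(0.76).
−ln(0.76) = 0.27444; z = 7293.1 × 0.27444 = 2001.5 m.

z ≈ 2000 m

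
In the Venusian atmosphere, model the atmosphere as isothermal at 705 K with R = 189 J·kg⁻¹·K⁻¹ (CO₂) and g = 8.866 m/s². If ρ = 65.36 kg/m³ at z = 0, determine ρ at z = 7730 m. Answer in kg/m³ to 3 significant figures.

ρ ≈ 39.1 kg/m³

Scale height: H = RT/g = 189 × 705 / 8.866 = 15029 m.
In an isothermal atmosphere, density decays like pressure: ρ = ρ₀ exp(−z/H).
z/H = 7730.0/15029 = 0.51434; exp(−0.51434) = 0.59790.
ρ = 65.36 × 0.59790 = 39.079 kg/m³.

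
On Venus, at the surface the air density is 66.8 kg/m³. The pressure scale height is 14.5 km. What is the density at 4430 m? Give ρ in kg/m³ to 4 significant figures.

In an isothermal atmosphere, density decays like pressure: ρ = ρ₀ exp(−z/H).
z/H = 4430.0/14500 = 0.30552; exp(−0.30552) = 0.73674.
ρ = 66.8 × 0.73674 = 49.214 kg/m³.

ρ ≈ 49.21 kg/m³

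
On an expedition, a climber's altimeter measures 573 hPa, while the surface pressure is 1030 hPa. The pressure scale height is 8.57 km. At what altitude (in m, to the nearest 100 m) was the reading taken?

z ≈ 5000 m

Invert the barometric formula: z = H ln(P₀/P).
P₀/P = 1030/573 = 1.7976; ln(1.7976) = 0.58645.
z = 8570.0 × 0.58645 = 5025.9 m.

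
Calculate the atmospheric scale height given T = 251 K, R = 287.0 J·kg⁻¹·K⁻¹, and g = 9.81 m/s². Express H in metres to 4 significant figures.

H ≈ 7343 m

The scale height of an isothermal atmosphere is H = RT/g.
H = 287.0 × 251 / 9.81 = 72037/9.81 = 7343.2 m.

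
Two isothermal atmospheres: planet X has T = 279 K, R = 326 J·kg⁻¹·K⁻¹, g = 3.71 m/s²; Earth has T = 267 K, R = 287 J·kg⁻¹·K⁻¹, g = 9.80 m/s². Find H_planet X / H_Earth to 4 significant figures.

H = RT/g for each body.
H_planet X = 326 × 279 / 3.71 = 24516 m.
H_Earth = 287 × 267 / 9.80 = 7819.3 m.
H_planet X/H_Earth = 24516/7819.3 = 3.1353.

H_planet X/H_Earth ≈ 3.135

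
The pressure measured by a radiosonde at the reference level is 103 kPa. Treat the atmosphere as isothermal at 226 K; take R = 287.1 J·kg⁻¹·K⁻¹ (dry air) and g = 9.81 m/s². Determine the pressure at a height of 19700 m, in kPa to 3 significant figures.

P ≈ 5.24 kPa

Scale height: H = RT/g = 287.1 × 226 / 9.81 = 6614.1 m.
Barometric formula: P = P₀ exp(−z/H).
z/H = 19700/6614.1 = 2.9785; exp(−2.9785) = 0.050869.
P = 103 × 0.050869 = 5.2395 kPa.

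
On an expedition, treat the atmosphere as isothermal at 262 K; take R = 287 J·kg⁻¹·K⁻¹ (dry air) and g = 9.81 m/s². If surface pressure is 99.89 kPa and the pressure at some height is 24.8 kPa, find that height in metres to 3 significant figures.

Scale height: H = RT/g = 287 × 262 / 9.81 = 7665.0 m.
Invert the barometric formula: z = H ln(P₀/P).
P₀/P = 99.89/24.8 = 4.0278; ln(4.0278) = 1.3932.
z = 7665.0 × 1.3932 = 10679 m.

z ≈ 10700 m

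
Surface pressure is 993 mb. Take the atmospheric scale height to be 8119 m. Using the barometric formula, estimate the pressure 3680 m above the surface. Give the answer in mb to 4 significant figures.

P ≈ 631.1 mb

Barometric formula: P = P₀ exp(−z/H).
z/H = 3680.0/8119.0 = 0.45326; exp(−0.45326) = 0.63555.
P = 993 × 0.63555 = 631.10 mb.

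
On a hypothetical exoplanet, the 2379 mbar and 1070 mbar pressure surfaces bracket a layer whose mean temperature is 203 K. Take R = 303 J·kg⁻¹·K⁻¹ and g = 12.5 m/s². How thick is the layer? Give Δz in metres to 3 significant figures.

Hypsometric equation: Δz = (R T̄/g) ln(P₁/P₂).
R T̄/g = 303 × 203 / 12.5 = 4920.7 m.
ln(2379/1070) = ln(2.2234) = 0.79904.
Δz = 4920.7 × 0.79904 = 3931.8 m.

Δz ≈ 3930 m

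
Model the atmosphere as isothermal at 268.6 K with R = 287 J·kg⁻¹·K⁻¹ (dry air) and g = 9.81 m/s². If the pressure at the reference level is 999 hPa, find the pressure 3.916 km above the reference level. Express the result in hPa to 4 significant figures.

P ≈ 606.9 hPa

Scale height: H = RT/g = 287 × 268.6 / 9.81 = 7858.1 m.
Barometric formula: P = P₀ exp(−z/H).
z/H = 3916.0/7858.1 = 0.49834; exp(−0.49834) = 0.60754.
P = 999 × 0.60754 = 606.93 hPa.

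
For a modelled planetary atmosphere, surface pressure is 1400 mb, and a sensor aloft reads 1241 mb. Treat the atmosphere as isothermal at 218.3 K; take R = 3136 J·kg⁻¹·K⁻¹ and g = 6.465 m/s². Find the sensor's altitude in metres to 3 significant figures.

Scale height: H = RT/g = 3136 × 218.3 / 6.465 = 105890 m.
Invert the barometric formula: z = H ln(P₀/P).
P₀/P = 1400/1241 = 1.1281; ln(1.1281) = 0.12053.
z = 105890 × 0.12053 = 12763 m.

z ≈ 12800 m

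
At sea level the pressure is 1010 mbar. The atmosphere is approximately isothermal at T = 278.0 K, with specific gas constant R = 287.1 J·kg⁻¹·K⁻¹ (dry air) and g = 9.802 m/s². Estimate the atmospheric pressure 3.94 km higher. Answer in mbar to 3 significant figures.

Scale height: H = RT/g = 287.1 × 278.0 / 9.802 = 8142.6 m.
Barometric formula: P = P₀ exp(−z/H).
z/H = 3940.0/8142.6 = 0.48387; exp(−0.48387) = 0.61639.
P = 1010 × 0.61639 = 622.55 mbar.

P ≈ 623 mbar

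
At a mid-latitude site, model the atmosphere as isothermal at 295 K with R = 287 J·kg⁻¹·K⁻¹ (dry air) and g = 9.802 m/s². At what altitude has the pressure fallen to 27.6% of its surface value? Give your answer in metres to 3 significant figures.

z ≈ 11100 m

Scale height: H = RT/g = 287 × 295 / 9.802 = 8637.5 m.
Set P/P₀ = exp(−z/H) = 0.276, so z = −H ln(0.276).
−ln(0.276) = 1.2874; z = 8637.5 × 1.2874 = 11120 m.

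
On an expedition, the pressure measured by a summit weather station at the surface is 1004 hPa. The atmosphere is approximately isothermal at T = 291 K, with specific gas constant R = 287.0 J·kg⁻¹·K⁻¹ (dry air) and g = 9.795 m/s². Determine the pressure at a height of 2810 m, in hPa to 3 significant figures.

P ≈ 722 hPa

Scale height: H = RT/g = 287.0 × 291 / 9.795 = 8526.5 m.
Barometric formula: P = P₀ exp(−z/H).
z/H = 2810.0/8526.5 = 0.32956; exp(−0.32956) = 0.71924.
P = 1004 × 0.71924 = 722.12 hPa.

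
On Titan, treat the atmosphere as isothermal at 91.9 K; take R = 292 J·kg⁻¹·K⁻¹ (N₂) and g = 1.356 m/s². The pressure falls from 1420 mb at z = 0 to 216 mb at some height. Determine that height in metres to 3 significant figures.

z ≈ 37300 m

Scale height: H = RT/g = 292 × 91.9 / 1.356 = 19790 m.
Invert the barometric formula: z = H ln(P₀/P).
P₀/P = 1420/216 = 6.5741; ln(6.5741) = 1.8831.
z = 19790 × 1.8831 = 37267 m.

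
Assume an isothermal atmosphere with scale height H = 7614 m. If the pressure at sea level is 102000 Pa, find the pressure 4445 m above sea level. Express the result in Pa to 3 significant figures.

P ≈ 56900 Pa

Barometric formula: P = P₀ exp(−z/H).
z/H = 4445.0/7614.0 = 0.58379; exp(−0.58379) = 0.55778.
P = 102000 × 0.55778 = 56894 Pa.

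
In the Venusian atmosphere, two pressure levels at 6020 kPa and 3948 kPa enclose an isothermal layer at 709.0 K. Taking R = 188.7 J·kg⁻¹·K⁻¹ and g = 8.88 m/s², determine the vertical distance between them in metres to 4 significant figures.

Hypsometric equation: Δz = (R T̄/g) ln(P₁/P₂).
R T̄/g = 188.7 × 709.0 / 8.88 = 15066 m.
ln(6020/3948) = ln(1.5248) = 0.42186.
Δz = 15066 × 0.42186 = 6355.7 m.

Δz ≈ 6356 m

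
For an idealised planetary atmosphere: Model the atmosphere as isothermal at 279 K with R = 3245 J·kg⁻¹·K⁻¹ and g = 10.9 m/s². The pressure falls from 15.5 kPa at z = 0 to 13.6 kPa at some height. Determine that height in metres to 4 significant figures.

z ≈ 10860 m

Scale height: H = RT/g = 3245 × 279 / 10.9 = 83060 m.
Invert the barometric formula: z = H ln(P₀/P).
P₀/P = 15.5/13.6 = 1.1397; ln(1.1397) = 0.13077.
z = 83060 × 0.13077 = 10862 m.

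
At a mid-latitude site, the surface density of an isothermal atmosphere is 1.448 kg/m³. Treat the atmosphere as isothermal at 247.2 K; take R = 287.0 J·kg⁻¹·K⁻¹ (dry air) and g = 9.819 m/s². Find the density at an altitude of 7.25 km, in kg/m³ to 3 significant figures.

ρ ≈ 0.531 kg/m³

Scale height: H = RT/g = 287.0 × 247.2 / 9.819 = 7225.4 m.
In an isothermal atmosphere, density decays like pressure: ρ = ρ₀ exp(−z/H).
z/H = 7250.0/7225.4 = 1.0034; exp(−1.0034) = 0.36663.
ρ = 1.448 × 0.36663 = 0.53088 kg/m³.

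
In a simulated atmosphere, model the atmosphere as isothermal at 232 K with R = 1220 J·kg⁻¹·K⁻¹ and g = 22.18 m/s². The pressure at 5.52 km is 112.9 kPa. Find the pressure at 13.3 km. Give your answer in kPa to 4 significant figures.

P ≈ 61.36 kPa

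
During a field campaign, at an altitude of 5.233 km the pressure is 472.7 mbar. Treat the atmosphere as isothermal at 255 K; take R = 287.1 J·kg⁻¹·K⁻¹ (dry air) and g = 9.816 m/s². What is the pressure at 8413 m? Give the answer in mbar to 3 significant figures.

P ≈ 309 mbar

Scale height: H = RT/g = 287.1 × 255 / 9.816 = 7458.3 m.
Between two levels, P₂ = P₁ exp(−Δz/H) with Δz = z₂ − z₁.
Δz = 8413.0 − 5233.0 = 3180.0 m; Δz/H = 3180.0/7458.3 = 0.42637.
P₂ = 472.7 × exp(−0.42637) = 472.7 × 0.65287 = 308.61 mbar.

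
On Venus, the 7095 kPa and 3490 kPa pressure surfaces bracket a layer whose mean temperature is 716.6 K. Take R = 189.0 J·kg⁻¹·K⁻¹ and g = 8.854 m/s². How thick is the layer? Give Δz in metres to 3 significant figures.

Δz ≈ 10900 m

Hypsometric equation: Δz = (R T̄/g) ln(P₁/P₂).
R T̄/g = 189.0 × 716.6 / 8.854 = 15297 m.
ln(7095/3490) = ln(2.0330) = 0.70951.
Δz = 15297 × 0.70951 = 10853 m.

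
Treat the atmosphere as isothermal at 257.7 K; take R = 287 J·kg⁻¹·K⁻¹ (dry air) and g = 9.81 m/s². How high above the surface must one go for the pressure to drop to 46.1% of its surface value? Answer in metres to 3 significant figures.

Scale height: H = RT/g = 287 × 257.7 / 9.81 = 7539.2 m.
Set P/P₀ = exp(−z/H) = 0.461, so z = −H ln(0.461).
−ln(0.461) = 0.77436; z = 7539.2 × 0.77436 = 5838.1 m.

z ≈ 5840 m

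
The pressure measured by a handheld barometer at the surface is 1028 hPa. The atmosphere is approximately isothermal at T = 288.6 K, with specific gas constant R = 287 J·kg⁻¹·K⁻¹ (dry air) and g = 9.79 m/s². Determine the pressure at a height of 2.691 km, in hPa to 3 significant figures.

Scale height: H = RT/g = 287 × 288.6 / 9.79 = 8460.5 m.
Barometric formula: P = P₀ exp(−z/H).
z/H = 2691.0/8460.5 = 0.31807; exp(−0.31807) = 0.72755.
P = 1028 × 0.72755 = 747.92 hPa.

P ≈ 748 hPa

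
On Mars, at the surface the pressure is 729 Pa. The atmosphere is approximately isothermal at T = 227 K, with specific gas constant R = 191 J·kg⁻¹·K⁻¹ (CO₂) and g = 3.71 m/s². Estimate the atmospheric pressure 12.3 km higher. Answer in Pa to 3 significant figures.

P ≈ 254 Pa

Scale height: H = RT/g = 191 × 227 / 3.71 = 11687 m.
Barometric formula: P = P₀ exp(−z/H).
z/H = 12300/11687 = 1.0525; exp(−1.0525) = 0.34906.
P = 729 × 0.34906 = 254.46 Pa.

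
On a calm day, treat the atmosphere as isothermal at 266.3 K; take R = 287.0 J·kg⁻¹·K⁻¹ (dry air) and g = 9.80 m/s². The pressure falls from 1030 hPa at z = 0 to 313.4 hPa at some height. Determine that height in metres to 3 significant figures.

Scale height: H = RT/g = 287.0 × 266.3 / 9.80 = 7798.8 m.
Invert the barometric formula: z = H ln(P₀/P).
P₀/P = 1030/313.4 = 3.2865; ln(3.2865) = 1.1898.
z = 7798.8 × 1.1898 = 9279.0 m.

z ≈ 9280 m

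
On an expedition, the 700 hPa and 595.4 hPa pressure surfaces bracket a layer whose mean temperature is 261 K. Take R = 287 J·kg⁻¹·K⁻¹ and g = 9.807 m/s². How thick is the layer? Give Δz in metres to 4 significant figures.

Δz ≈ 1236 m

Hypsometric equation: Δz = (R T̄/g) ln(P₁/P₂).
R T̄/g = 287 × 261 / 9.807 = 7638.1 m.
ln(700/595.4) = ln(1.1757) = 0.16186.
Δz = 7638.1 × 0.16186 = 1236.3 m.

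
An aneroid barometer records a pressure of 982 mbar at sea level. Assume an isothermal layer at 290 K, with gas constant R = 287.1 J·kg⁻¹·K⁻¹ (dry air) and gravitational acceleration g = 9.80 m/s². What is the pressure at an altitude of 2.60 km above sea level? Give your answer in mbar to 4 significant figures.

Scale height: H = RT/g = 287.1 × 290 / 9.80 = 8495.8 m.
Barometric formula: P = P₀ exp(−z/H).
z/H = 2600.0/8495.8 = 0.30603; exp(−0.30603) = 0.73636.
P = 982 × 0.73636 = 723.11 mbar.

P ≈ 723.1 mbar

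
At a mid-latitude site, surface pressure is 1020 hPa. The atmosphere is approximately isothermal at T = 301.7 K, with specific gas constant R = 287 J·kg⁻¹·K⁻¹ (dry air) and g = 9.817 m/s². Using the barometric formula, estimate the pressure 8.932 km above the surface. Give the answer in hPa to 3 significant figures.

Scale height: H = RT/g = 287 × 301.7 / 9.817 = 8820.2 m.
Barometric formula: P = P₀ exp(−z/H).
z/H = 8932.0/8820.2 = 1.0127; exp(−1.0127) = 0.36324.
P = 1020 × 0.36324 = 370.50 hPa.

P ≈ 371 hPa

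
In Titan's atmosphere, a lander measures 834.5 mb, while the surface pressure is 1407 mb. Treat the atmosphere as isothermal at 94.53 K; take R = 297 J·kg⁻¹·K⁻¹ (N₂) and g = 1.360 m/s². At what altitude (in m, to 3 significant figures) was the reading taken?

Scale height: H = RT/g = 297 × 94.53 / 1.360 = 20644 m.
Invert the barometric formula: z = H ln(P₀/P).
P₀/P = 1407/834.5 = 1.6860; ln(1.6860) = 0.52236.
z = 20644 × 0.52236 = 10784 m.

z ≈ 10800 m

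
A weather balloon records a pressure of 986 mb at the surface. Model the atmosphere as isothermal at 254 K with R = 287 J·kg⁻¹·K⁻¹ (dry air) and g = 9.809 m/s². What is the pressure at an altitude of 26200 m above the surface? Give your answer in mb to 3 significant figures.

Scale height: H = RT/g = 287 × 254 / 9.809 = 7431.7 m.
Barometric formula: P = P₀ exp(−z/H).
z/H = 26200/7431.7 = 3.5254; exp(−3.5254) = 0.029440.
P = 986 × 0.029440 = 29.028 mb.

P ≈ 29.0 mb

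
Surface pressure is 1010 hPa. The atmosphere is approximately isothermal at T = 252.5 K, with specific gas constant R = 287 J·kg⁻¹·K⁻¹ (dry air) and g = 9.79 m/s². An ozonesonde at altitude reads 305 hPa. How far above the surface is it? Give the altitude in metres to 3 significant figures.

z ≈ 8860 m

Scale height: H = RT/g = 287 × 252.5 / 9.79 = 7402.2 m.
Invert the barometric formula: z = H ln(P₀/P).
P₀/P = 1010/305 = 3.3115; ln(3.3115) = 1.1974.
z = 7402.2 × 1.1974 = 8863.4 m.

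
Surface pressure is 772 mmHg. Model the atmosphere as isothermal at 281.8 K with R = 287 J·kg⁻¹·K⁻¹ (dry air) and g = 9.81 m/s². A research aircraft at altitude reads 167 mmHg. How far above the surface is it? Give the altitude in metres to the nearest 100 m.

Scale height: H = RT/g = 287 × 281.8 / 9.81 = 8244.3 m.
Invert the barometric formula: z = H ln(P₀/P).
P₀/P = 772/167 = 4.6228; ln(4.6228) = 1.5310.
z = 8244.3 × 1.5310 = 12622 m.

z ≈ 12600 m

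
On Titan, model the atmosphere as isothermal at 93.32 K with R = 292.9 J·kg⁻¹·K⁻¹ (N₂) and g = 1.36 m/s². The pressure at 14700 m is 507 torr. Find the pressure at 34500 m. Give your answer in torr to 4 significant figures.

P ≈ 189.3 torr

Scale height: H = RT/g = 292.9 × 93.32 / 1.36 = 20098 m.
Between two levels, P₂ = P₁ exp(−Δz/H) with Δz = z₂ − z₁.
Δz = 34500 − 14700 = 19800 m; Δz/H = 19800/20098 = 0.98517.
P₂ = 507 × exp(−0.98517) = 507 × 0.37338 = 189.30 torr.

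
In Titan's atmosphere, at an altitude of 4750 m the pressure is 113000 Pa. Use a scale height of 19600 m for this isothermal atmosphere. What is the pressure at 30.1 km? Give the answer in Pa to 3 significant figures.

Between two levels, P₂ = P₁ exp(−Δz/H) with Δz = z₂ − z₁.
Δz = 30100 − 4750.0 = 25350 m; Δz/H = 25350/19600 = 1.2934.
P₂ = 113000 × exp(−1.2934) = 113000 × 0.27434 = 31000 Pa.

P ≈ 31000 Pa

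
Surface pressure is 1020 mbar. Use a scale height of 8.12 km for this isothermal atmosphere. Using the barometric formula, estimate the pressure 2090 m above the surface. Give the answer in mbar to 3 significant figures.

P ≈ 789 mbar

Barometric formula: P = P₀ exp(−z/H).
z/H = 2090.0/8120.0 = 0.25739; exp(−0.25739) = 0.77307.
P = 1020 × 0.77307 = 788.53 mbar.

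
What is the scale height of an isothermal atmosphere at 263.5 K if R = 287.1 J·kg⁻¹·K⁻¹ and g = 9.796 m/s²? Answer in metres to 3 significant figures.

The scale height of an isothermal atmosphere is H = RT/g.
H = 287.1 × 263.5 / 9.796 = 75651/9.796 = 7722.6 m.

H ≈ 7720 m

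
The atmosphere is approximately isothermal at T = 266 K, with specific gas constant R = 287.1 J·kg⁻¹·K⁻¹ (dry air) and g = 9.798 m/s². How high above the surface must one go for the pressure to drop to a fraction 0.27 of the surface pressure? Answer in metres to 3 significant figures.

z ≈ 10200 m

Scale height: H = RT/g = 287.1 × 266 / 9.798 = 7794.3 m.
Set P/P₀ = exp(−z/H) = 0.27, so z = −H ln(0.27).
−ln(0.27) = 1.3093; z = 7794.3 × 1.3093 = 10205 m.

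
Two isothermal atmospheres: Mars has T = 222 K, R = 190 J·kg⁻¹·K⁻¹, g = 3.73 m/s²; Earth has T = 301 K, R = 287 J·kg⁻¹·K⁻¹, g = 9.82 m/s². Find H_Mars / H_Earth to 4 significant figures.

H_Mars/H_Earth ≈ 1.285

H = RT/g for each body.
H_Mars = 190 × 222 / 3.73 = 11308 m.
H_Earth = 287 × 301 / 9.82 = 8797.0 m.
H_Mars/H_Earth = 11308/8797.0 = 1.2854.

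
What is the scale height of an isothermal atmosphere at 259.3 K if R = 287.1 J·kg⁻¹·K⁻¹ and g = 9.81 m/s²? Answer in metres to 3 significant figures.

The scale height of an isothermal atmosphere is H = RT/g.
H = 287.1 × 259.3 / 9.81 = 74445/9.81 = 7588.7 m.

H ≈ 7590 m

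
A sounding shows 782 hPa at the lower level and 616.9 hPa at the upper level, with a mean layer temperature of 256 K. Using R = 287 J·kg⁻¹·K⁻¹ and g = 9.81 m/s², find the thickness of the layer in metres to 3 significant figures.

Hypsometric equation: Δz = (R T̄/g) ln(P₁/P₂).
R T̄/g = 287 × 256 / 9.81 = 7489.5 m.
ln(782/616.9) = ln(1.2676) = 0.23713.
Δz = 7489.5 × 0.23713 = 1776.0 m.

Δz ≈ 1780 m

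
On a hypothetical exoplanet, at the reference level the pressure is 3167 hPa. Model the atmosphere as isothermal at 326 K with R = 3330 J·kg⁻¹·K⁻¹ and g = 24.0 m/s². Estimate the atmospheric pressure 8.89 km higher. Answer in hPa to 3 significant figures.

Scale height: H = RT/g = 3330 × 326 / 24.0 = 45232 m.
Barometric formula: P = P₀ exp(−z/H).
z/H = 8890.0/45232 = 0.19654; exp(−0.19654) = 0.82157.
P = 3167 × 0.82157 = 2601.9 hPa.

P ≈ 2600 hPa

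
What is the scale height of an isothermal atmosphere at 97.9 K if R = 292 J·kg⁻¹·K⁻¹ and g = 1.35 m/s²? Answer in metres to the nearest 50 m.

The scale height of an isothermal atmosphere is H = RT/g.
H = 292 × 97.9 / 1.35 = 28587/1.35 = 21176 m.

H ≈ 21200 m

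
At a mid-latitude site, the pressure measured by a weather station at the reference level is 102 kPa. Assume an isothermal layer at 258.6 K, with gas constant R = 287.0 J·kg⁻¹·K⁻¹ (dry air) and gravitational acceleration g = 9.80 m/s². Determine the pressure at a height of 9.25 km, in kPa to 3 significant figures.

Scale height: H = RT/g = 287.0 × 258.6 / 9.80 = 7573.3 m.
Barometric formula: P = P₀ exp(−z/H).
z/H = 9250.0/7573.3 = 1.2214; exp(−1.2214) = 0.29482.
P = 102 × 0.29482 = 30.072 kPa.

P ≈ 30.1 kPa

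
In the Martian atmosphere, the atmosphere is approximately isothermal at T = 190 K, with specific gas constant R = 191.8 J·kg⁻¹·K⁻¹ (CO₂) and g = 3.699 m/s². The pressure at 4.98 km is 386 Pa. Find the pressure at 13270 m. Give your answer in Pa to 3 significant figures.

P ≈ 166 Pa

Scale height: H = RT/g = 191.8 × 190 / 3.699 = 9851.9 m.
Between two levels, P₂ = P₁ exp(−Δz/H) with Δz = z₂ − z₁.
Δz = 13270 − 4980.0 = 8290.0 m; Δz/H = 8290.0/9851.9 = 0.84146.
P₂ = 386 × exp(−0.84146) = 386 × 0.43108 = 166.40 Pa.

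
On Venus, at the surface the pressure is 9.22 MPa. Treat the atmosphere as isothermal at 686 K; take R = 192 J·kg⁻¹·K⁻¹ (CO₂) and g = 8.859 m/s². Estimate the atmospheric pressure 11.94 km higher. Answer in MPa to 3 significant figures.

P ≈ 4.13 MPa

Scale height: H = RT/g = 192 × 686 / 8.859 = 14868 m.
Barometric formula: P = P₀ exp(−z/H).
z/H = 11940/14868 = 0.80307; exp(−0.80307) = 0.44795.
P = 9.22 × 0.44795 = 4.1301 MPa.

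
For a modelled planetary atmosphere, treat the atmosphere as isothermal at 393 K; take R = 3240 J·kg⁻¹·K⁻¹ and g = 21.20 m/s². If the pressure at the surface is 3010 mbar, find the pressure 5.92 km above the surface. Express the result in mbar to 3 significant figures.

P ≈ 2730 mbar

Scale height: H = RT/g = 3240 × 393 / 21.20 = 60062 m.
Barometric formula: P = P₀ exp(−z/H).
z/H = 5920.0/60062 = 0.098565; exp(−0.098565) = 0.90614.
P = 3010 × 0.90614 = 2727.5 mbar.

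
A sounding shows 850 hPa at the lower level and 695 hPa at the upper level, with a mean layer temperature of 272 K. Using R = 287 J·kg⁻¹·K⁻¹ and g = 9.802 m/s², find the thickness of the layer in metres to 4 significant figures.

Hypsometric equation: Δz = (R T̄/g) ln(P₁/P₂).
R T̄/g = 287 × 272 / 9.802 = 7964.1 m.
ln(850/695) = ln(1.2230) = 0.20131.
Δz = 7964.1 × 0.20131 = 1603.3 m.

Δz ≈ 1603 m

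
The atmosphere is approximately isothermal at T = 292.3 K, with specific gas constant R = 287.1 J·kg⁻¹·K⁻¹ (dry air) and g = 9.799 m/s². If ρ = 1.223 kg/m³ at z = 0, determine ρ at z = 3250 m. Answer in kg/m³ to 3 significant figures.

Scale height: H = RT/g = 287.1 × 292.3 / 9.799 = 8564.1 m.
In an isothermal atmosphere, density decays like pressure: ρ = ρ₀ exp(−z/H).
z/H = 3250.0/8564.1 = 0.37949; exp(−0.37949) = 0.68421.
ρ = 1.223 × 0.68421 = 0.83679 kg/m³.

ρ ≈ 0.837 kg/m³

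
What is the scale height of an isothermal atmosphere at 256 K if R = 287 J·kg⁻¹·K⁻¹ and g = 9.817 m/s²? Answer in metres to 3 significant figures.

The scale height of an isothermal atmosphere is H = RT/g.
H = 287 × 256 / 9.817 = 73472/9.817 = 7484.2 m.

H ≈ 7480 m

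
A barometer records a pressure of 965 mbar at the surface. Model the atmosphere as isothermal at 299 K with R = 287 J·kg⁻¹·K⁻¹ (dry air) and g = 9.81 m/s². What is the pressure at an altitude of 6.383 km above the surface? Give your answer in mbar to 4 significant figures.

Scale height: H = RT/g = 287 × 299 / 9.81 = 8747.5 m.
Barometric formula: P = P₀ exp(−z/H).
z/H = 6383.0/8747.5 = 0.72969; exp(−0.72969) = 0.48206.
P = 965 × 0.48206 = 465.19 mbar.

P ≈ 465.2 mbar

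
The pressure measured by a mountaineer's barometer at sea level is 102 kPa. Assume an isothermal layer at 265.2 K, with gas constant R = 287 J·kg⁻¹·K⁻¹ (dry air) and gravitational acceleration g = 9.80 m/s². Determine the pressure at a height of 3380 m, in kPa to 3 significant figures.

P ≈ 66.0 kPa

Scale height: H = RT/g = 287 × 265.2 / 9.80 = 7766.6 m.
Barometric formula: P = P₀ exp(−z/H).
z/H = 3380.0/7766.6 = 0.43520; exp(−0.43520) = 0.64714.
P = 102 × 0.64714 = 66.008 kPa.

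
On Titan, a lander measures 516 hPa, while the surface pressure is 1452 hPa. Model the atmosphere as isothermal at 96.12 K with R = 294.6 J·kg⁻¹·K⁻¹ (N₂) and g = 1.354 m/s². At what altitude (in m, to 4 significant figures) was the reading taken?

z ≈ 21640 m

Scale height: H = RT/g = 294.6 × 96.12 / 1.354 = 20914 m.
Invert the barometric formula: z = H ln(P₀/P).
P₀/P = 1452/516 = 2.8140; ln(2.8140) = 1.0346.
z = 20914 × 1.0346 = 21638 m.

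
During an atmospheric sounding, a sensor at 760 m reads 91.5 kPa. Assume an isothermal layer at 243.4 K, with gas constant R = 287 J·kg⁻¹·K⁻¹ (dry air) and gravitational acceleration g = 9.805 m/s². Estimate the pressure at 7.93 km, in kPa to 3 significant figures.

P ≈ 33.4 kPa

Scale height: H = RT/g = 287 × 243.4 / 9.805 = 7124.5 m.
Between two levels, P₂ = P₁ exp(−Δz/H) with Δz = z₂ − z₁.
Δz = 7930.0 − 760.00 = 7170.0 m; Δz/H = 7170.0/7124.5 = 1.0064.
P₂ = 91.5 × exp(−1.0064) = 91.5 × 0.36553 = 33.446 kPa.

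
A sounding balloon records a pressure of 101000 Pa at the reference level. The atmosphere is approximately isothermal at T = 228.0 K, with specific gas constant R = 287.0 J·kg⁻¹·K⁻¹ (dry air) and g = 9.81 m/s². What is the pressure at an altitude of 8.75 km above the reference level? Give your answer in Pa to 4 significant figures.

P ≈ 27200 Pa

Scale height: H = RT/g = 287.0 × 228.0 / 9.81 = 6670.3 m.
Barometric formula: P = P₀ exp(−z/H).
z/H = 8750.0/6670.3 = 1.3118; exp(−1.3118) = 0.26933.
P = 101000 × 0.26933 = 27202 Pa.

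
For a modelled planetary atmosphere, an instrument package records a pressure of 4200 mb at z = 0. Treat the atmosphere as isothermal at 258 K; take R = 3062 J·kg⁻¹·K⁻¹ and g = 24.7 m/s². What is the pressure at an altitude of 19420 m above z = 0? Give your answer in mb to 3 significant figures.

P ≈ 2290 mb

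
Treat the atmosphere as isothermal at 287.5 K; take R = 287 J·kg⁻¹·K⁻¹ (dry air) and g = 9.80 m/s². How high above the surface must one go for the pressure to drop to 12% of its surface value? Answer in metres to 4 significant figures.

z ≈ 17850 m

Scale height: H = RT/g = 287 × 287.5 / 9.80 = 8419.6 m.
Set P/P₀ = exp(−z/H) = 0.12, so z = −H ln(0.12).
−ln(0.12) = 2.1203; z = 8419.6 × 2.1203 = 17852 m.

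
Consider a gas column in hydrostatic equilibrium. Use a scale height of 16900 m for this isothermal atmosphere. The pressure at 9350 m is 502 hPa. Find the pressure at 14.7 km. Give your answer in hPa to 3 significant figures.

Between two levels, P₂ = P₁ exp(−Δz/H) with Δz = z₂ − z₁.
Δz = 14700 − 9350.0 = 5350.0 m; Δz/H = 5350.0/16900 = 0.31657.
P₂ = 502 × exp(−0.31657) = 502 × 0.72864 = 365.78 hPa.

P ≈ 366 hPa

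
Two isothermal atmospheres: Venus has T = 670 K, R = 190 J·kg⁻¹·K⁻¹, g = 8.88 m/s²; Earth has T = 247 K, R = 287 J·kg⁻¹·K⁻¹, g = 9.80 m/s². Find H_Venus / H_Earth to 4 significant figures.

H_Venus/H_Earth ≈ 1.982

H = RT/g for each body.
H_Venus = 190 × 670 / 8.88 = 14336 m.
H_Earth = 287 × 247 / 9.80 = 7233.6 m.
H_Venus/H_Earth = 14336/7233.6 = 1.9819.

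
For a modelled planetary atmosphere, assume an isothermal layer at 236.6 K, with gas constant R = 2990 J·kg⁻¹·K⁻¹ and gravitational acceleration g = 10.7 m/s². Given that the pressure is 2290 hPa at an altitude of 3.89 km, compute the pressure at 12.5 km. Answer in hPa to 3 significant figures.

Scale height: H = RT/g = 2990 × 236.6 / 10.7 = 66115 m.
Between two levels, P₂ = P₁ exp(−Δz/H) with Δz = z₂ − z₁.
Δz = 12500 − 3890.0 = 8610.0 m; Δz/H = 8610.0/66115 = 0.13023.
P₂ = 2290 × exp(−0.13023) = 2290 × 0.87789 = 2010.4 hPa.

P ≈ 2010 hPa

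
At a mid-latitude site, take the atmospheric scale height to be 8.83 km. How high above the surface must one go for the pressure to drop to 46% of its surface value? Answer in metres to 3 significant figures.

Set P/P₀ = exp(−z/H) = 0.46, so z = −H ln(0.46).
−ln(0.46) = 0.77653; z = 8830.0 × 0.77653 = 6856.8 m.

z ≈ 6860 m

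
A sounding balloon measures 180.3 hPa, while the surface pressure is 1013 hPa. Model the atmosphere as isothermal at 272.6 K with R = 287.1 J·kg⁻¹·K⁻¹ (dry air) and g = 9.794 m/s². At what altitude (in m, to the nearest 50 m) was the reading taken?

Scale height: H = RT/g = 287.1 × 272.6 / 9.794 = 7991.0 m.
Invert the barometric formula: z = H ln(P₀/P).
P₀/P = 1013/180.3 = 5.6184; ln(5.6184) = 1.7260.
z = 7991.0 × 1.7260 = 13792 m.

z ≈ 13800 m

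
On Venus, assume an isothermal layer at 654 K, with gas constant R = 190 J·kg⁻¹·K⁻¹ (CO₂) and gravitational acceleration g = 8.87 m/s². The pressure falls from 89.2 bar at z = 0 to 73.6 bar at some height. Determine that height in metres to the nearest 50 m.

Scale height: H = RT/g = 190 × 654 / 8.87 = 14009 m.
Invert the barometric formula: z = H ln(P₀/P).
P₀/P = 89.2/73.6 = 1.2120; ln(1.2120) = 0.19227.
z = 14009 × 0.19227 = 2693.5 m.

z ≈ 2700 m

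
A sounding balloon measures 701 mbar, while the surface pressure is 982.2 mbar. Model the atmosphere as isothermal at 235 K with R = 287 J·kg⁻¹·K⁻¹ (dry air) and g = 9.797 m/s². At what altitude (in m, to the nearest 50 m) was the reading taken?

Scale height: H = RT/g = 287 × 235 / 9.797 = 6884.3 m.
Invert the barometric formula: z = H ln(P₀/P).
P₀/P = 982.2/701 = 1.4011; ln(1.4011) = 0.33726.
z = 6884.3 × 0.33726 = 2321.8 m.

z ≈ 2300 m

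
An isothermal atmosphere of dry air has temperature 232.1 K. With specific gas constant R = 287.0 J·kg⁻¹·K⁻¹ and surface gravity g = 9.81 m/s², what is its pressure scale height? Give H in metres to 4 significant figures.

H ≈ 6790 m

The scale height of an isothermal atmosphere is H = RT/g.
H = 287.0 × 232.1 / 9.81 = 66613/9.81 = 6790.3 m.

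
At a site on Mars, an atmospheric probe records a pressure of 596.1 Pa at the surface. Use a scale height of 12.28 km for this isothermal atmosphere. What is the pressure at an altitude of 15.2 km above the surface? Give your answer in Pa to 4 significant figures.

Barometric formula: P = P₀ exp(−z/H).
z/H = 15200/12280 = 1.2378; exp(−1.2378) = 0.29002.
P = 596.1 × 0.29002 = 172.88 Pa.

P ≈ 172.9 Pa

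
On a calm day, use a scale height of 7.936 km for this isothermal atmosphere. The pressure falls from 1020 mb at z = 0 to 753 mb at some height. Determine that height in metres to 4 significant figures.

z ≈ 2409 m

Invert the barometric formula: z = H ln(P₀/P).
P₀/P = 1020/753 = 1.3546; ln(1.3546) = 0.30351.
z = 7936.0 × 0.30351 = 2408.7 m.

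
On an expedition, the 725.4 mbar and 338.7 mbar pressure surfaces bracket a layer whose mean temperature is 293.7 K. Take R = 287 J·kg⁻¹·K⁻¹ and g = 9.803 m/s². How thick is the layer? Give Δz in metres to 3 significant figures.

Δz ≈ 6550 m

Hypsometric equation: Δz = (R T̄/g) ln(P₁/P₂).
R T̄/g = 287 × 293.7 / 9.803 = 8598.6 m.
ln(725.4/338.7) = ln(2.1417) = 0.76160.
Δz = 8598.6 × 0.76160 = 6548.7 m.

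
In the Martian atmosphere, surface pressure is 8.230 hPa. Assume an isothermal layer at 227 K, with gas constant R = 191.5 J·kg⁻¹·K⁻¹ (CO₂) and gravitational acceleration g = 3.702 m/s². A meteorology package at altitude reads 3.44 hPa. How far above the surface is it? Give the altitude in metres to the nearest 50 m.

Scale height: H = RT/g = 191.5 × 227 / 3.702 = 11742 m.
Invert the barometric formula: z = H ln(P₀/P).
P₀/P = 8.230/3.44 = 2.3924; ln(2.3924) = 0.87230.
z = 11742 × 0.87230 = 10243 m.

z ≈ 10250 m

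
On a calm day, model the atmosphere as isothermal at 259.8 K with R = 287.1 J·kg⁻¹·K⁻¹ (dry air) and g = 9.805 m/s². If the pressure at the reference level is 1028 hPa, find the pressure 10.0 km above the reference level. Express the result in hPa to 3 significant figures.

Scale height: H = RT/g = 287.1 × 259.8 / 9.805 = 7607.2 m.
Barometric formula: P = P₀ exp(−z/H).
z/H = 10000/7607.2 = 1.3145; exp(−1.3145) = 0.26861.
P = 1028 × 0.26861 = 276.13 hPa.

P ≈ 276 hPa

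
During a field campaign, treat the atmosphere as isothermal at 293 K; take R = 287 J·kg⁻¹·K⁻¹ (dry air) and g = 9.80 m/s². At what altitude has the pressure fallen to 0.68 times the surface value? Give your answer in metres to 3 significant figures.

z ≈ 3310 m

Scale height: H = RT/g = 287 × 293 / 9.80 = 8580.7 m.
Set P/P₀ = exp(−z/H) = 0.68, so z = −H ln(0.68).
−ln(0.68) = 0.38566; z = 8580.7 × 0.38566 = 3309.2 m.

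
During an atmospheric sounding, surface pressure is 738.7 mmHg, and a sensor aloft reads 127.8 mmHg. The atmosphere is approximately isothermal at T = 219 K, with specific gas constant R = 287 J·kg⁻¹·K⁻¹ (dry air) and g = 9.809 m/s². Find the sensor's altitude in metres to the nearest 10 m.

Scale height: H = RT/g = 287 × 219 / 9.809 = 6407.7 m.
Invert the barometric formula: z = H ln(P₀/P).
P₀/P = 738.7/127.8 = 5.7801; ln(5.7801) = 1.7544.
z = 6407.7 × 1.7544 = 11242 m.

z ≈ 11240 m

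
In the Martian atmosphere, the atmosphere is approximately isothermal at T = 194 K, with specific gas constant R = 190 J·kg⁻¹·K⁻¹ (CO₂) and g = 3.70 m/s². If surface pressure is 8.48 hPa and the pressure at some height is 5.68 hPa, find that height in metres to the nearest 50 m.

z ≈ 4000 m

Scale height: H = RT/g = 190 × 194 / 3.70 = 9962.2 m.
Invert the barometric formula: z = H ln(P₀/P).
P₀/P = 8.48/5.68 = 1.4930; ln(1.4930) = 0.40079.
z = 9962.2 × 0.40079 = 3992.8 m.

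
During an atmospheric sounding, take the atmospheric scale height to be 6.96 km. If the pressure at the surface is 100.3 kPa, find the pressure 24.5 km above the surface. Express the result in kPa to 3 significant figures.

P ≈ 2.97 kPa

Barometric formula: P = P₀ exp(−z/H).
z/H = 24500/6960.0 = 3.5201; exp(−3.5201) = 0.029596.
P = 100.3 × 0.029596 = 2.9685 kPa.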